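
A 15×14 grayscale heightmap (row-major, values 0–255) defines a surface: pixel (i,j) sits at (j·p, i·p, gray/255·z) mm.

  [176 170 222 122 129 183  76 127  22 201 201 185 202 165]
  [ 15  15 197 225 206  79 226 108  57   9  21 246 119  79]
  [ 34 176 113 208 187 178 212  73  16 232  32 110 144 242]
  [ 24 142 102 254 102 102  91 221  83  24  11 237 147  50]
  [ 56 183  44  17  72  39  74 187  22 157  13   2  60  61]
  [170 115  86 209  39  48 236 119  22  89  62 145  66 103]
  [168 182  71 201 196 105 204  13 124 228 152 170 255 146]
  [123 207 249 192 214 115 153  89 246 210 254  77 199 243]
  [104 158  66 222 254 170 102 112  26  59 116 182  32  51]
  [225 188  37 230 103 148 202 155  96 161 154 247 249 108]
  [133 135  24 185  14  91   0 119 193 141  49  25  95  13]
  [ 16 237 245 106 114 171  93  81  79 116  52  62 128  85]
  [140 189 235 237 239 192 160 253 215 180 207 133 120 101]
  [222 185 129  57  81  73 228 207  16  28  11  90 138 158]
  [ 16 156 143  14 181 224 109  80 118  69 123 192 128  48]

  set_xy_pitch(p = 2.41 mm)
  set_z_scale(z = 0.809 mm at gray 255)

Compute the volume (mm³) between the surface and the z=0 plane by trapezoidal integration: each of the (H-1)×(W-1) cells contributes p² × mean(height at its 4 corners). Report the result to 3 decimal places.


height_mm = gray/255 × 0.809; cell vol = 2.41² × mean(4 corners)
unit = 2.41² × 0.809 / (4×255) = 0.00460662 mm³ per gray-sum
row 0: Σ corner-gray over 13 cells = 7131  → 32.8498
row 1: Σ corner-gray over 13 cells = 6748  → 31.0855
row 2: Σ corner-gray over 13 cells = 6744  → 31.0670
row 3: Σ corner-gray over 13 cells = 4963  → 22.8627
row 4: Σ corner-gray over 13 cells = 4602  → 21.1997
row 5: Σ corner-gray over 13 cells = 6861  → 31.6060
row 6: Σ corner-gray over 13 cells = 8892  → 40.9621
row 7: Σ corner-gray over 13 cells = 7929  → 36.5259
row 8: Σ corner-gray over 13 cells = 7426  → 34.2088
row 9: Σ corner-gray over 13 cells = 6561  → 30.2240
row 10: Σ corner-gray over 13 cells = 5357  → 24.6777
row 11: Σ corner-gray over 13 cells = 8030  → 36.9912
row 12: Σ corner-gray over 13 cells = 7827  → 36.0560
row 13: Σ corner-gray over 13 cells = 6004  → 27.6581
Σ rows: total corner-gray = 95075  → 437.9744 mm³

437.974


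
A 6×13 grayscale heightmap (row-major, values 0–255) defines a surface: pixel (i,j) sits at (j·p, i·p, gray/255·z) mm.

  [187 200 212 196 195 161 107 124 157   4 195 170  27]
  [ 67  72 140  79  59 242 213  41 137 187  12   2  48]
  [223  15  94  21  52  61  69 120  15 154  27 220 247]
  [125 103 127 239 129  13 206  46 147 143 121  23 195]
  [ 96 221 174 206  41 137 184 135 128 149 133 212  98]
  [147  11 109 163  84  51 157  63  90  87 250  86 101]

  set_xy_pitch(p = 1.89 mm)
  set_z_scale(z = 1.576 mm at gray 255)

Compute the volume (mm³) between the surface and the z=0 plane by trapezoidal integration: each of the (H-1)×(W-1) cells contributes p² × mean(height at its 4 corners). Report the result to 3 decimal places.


157.850

height_mm = gray/255 × 1.576; cell vol = 1.89² × mean(4 corners)
unit = 1.89² × 1.576 / (4×255) = 0.00551924 mm³ per gray-sum
row 0: Σ corner-gray over 12 cells = 6139  → 33.8826
row 1: Σ corner-gray over 12 cells = 4649  → 25.6590
row 2: Σ corner-gray over 12 cells = 5080  → 28.0378
row 3: Σ corner-gray over 12 cells = 6548  → 36.1400
row 4: Σ corner-gray over 12 cells = 6184  → 34.1310
Σ rows: total corner-gray = 28600  → 157.8504 mm³


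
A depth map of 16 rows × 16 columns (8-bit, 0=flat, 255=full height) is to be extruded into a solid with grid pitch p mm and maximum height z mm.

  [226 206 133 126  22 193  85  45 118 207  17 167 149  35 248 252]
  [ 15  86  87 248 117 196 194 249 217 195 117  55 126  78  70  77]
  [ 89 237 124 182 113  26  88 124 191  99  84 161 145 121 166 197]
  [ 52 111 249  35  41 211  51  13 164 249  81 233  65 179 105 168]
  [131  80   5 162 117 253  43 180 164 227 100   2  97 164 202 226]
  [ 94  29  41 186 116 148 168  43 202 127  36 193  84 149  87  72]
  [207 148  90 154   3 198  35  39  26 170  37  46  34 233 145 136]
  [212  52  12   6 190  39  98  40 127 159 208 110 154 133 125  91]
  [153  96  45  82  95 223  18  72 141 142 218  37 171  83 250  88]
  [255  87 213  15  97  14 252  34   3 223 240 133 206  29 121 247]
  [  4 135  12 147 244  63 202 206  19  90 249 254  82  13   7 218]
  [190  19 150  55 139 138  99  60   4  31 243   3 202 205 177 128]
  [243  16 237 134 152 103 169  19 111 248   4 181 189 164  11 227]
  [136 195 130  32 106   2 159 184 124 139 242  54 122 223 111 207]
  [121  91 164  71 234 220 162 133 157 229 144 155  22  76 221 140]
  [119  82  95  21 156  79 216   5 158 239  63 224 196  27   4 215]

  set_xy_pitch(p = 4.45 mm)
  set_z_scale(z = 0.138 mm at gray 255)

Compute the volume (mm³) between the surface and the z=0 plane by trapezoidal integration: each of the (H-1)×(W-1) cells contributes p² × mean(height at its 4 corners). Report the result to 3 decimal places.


300.602

height_mm = gray/255 × 0.138; cell vol = 4.45² × mean(4 corners)
unit = 4.45² × 0.138 / (4×255) = 0.00267916 mm³ per gray-sum
row 0: Σ corner-gray over 15 cells = 8142  → 21.8137
row 1: Σ corner-gray over 15 cells = 8170  → 21.8888
row 2: Σ corner-gray over 15 cells = 7802  → 20.9028
row 3: Σ corner-gray over 15 cells = 7743  → 20.7447
row 4: Σ corner-gray over 15 cells = 7333  → 19.6463
row 5: Σ corner-gray over 15 cells = 6443  → 17.2618
row 6: Σ corner-gray over 15 cells = 6268  → 16.7930
row 7: Σ corner-gray over 15 cells = 6796  → 18.2076
row 8: Σ corner-gray over 15 cells = 7423  → 19.8874
row 9: Σ corner-gray over 15 cells = 7504  → 20.1044
row 10: Σ corner-gray over 15 cells = 7036  → 18.8506
row 11: Σ corner-gray over 15 cells = 7314  → 19.5954
row 12: Σ corner-gray over 15 cells = 7935  → 21.2591
row 13: Σ corner-gray over 15 cells = 8408  → 22.5264
row 14: Σ corner-gray over 15 cells = 7883  → 21.1198
Σ rows: total corner-gray = 112200  → 300.6020 mm³


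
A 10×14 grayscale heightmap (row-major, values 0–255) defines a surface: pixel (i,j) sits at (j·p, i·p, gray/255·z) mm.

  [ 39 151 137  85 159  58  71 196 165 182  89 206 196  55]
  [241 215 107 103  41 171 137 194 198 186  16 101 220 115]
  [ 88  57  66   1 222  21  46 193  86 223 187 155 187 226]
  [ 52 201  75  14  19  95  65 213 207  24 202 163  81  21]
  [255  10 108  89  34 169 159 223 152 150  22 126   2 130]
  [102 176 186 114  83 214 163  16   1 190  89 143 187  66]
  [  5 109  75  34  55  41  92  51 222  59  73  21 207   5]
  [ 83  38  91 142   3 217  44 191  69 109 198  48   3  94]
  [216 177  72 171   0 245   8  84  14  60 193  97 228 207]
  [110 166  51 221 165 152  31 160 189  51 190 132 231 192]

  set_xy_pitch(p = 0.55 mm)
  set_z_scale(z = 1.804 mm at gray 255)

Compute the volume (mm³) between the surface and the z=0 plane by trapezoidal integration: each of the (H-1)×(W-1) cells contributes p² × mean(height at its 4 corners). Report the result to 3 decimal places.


height_mm = gray/255 × 1.804; cell vol = 0.55² × mean(4 corners)
unit = 0.55² × 1.804 / (4×255) = 0.00053501 mm³ per gray-sum
row 0: Σ corner-gray over 13 cells = 7218  → 3.8617
row 1: Σ corner-gray over 13 cells = 6936  → 3.7108
row 2: Σ corner-gray over 13 cells = 5993  → 3.2063
row 3: Σ corner-gray over 13 cells = 5664  → 3.0303
row 4: Σ corner-gray over 13 cells = 6165  → 3.2983
row 5: Σ corner-gray over 13 cells = 5380  → 2.8784
row 6: Σ corner-gray over 13 cells = 4571  → 2.4455
row 7: Σ corner-gray over 13 cells = 5604  → 2.9982
row 8: Σ corner-gray over 13 cells = 6901  → 3.6921
Σ rows: total corner-gray = 54432  → 29.1217 mm³

29.122


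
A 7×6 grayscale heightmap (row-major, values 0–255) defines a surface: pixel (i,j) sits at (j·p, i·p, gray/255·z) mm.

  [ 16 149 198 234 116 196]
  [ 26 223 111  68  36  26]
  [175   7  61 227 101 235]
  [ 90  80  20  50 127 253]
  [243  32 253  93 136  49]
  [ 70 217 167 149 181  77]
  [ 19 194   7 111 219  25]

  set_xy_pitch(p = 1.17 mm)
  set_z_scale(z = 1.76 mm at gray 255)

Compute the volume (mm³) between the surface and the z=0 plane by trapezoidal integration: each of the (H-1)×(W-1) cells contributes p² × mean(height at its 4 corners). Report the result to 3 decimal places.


34.382

height_mm = gray/255 × 1.76; cell vol = 1.17² × mean(4 corners)
unit = 1.17² × 1.76 / (4×255) = 0.00236202 mm³ per gray-sum
row 0: Σ corner-gray over 5 cells = 2534  → 5.9854
row 1: Σ corner-gray over 5 cells = 2130  → 5.0311
row 2: Σ corner-gray over 5 cells = 2099  → 4.9579
row 3: Σ corner-gray over 5 cells = 2217  → 5.2366
row 4: Σ corner-gray over 5 cells = 2895  → 6.8381
row 5: Σ corner-gray over 5 cells = 2681  → 6.3326
Σ rows: total corner-gray = 14556  → 34.3816 mm³


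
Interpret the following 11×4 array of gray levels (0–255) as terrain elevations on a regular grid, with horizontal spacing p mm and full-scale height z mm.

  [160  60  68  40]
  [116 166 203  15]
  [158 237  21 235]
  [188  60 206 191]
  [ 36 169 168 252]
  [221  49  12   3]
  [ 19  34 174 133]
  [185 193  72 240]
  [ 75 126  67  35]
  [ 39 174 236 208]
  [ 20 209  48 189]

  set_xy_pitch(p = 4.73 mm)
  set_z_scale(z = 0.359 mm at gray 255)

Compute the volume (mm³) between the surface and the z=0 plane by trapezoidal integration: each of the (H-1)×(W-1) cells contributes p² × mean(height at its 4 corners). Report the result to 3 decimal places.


120.832

height_mm = gray/255 × 0.359; cell vol = 4.73² × mean(4 corners)
unit = 4.73² × 0.359 / (4×255) = 0.00787438 mm³ per gray-sum
row 0: Σ corner-gray over 3 cells = 1325  → 10.4336
row 1: Σ corner-gray over 3 cells = 1778  → 14.0007
row 2: Σ corner-gray over 3 cells = 1820  → 14.3314
row 3: Σ corner-gray over 3 cells = 1873  → 14.7487
row 4: Σ corner-gray over 3 cells = 1308  → 10.2997
row 5: Σ corner-gray over 3 cells = 914  → 7.1972
row 6: Σ corner-gray over 3 cells = 1523  → 11.9927
row 7: Σ corner-gray over 3 cells = 1451  → 11.4257
row 8: Σ corner-gray over 3 cells = 1563  → 12.3077
row 9: Σ corner-gray over 3 cells = 1790  → 14.0951
Σ rows: total corner-gray = 15345  → 120.8324 mm³


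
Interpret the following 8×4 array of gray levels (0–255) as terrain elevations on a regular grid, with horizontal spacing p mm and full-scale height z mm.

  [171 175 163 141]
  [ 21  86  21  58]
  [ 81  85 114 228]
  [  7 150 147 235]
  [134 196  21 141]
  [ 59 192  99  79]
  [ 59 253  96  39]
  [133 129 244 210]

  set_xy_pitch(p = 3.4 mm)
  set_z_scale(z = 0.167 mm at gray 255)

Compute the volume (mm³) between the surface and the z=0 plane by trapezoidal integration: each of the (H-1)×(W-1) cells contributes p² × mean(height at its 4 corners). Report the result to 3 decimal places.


height_mm = gray/255 × 0.167; cell vol = 3.4² × mean(4 corners)
unit = 3.4² × 0.167 / (4×255) = 0.00189267 mm³ per gray-sum
row 0: Σ corner-gray over 3 cells = 1281  → 2.4245
row 1: Σ corner-gray over 3 cells = 1000  → 1.8927
row 2: Σ corner-gray over 3 cells = 1543  → 2.9204
row 3: Σ corner-gray over 3 cells = 1545  → 2.9242
row 4: Σ corner-gray over 3 cells = 1429  → 2.7046
row 5: Σ corner-gray over 3 cells = 1516  → 2.8693
row 6: Σ corner-gray over 3 cells = 1885  → 3.5677
Σ rows: total corner-gray = 10199  → 19.3033 mm³

19.303


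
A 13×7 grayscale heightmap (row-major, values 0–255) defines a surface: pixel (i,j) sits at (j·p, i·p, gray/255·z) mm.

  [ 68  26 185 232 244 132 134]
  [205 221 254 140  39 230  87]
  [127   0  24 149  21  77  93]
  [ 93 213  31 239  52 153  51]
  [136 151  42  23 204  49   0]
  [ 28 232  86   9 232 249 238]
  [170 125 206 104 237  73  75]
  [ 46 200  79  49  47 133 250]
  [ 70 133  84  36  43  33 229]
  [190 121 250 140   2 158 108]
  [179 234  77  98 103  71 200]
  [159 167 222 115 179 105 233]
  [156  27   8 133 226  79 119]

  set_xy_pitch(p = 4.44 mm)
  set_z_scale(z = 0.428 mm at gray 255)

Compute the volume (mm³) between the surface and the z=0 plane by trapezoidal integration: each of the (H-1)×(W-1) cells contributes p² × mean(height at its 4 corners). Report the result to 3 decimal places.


297.551

height_mm = gray/255 × 0.428; cell vol = 4.44² × mean(4 corners)
unit = 4.44² × 0.428 / (4×255) = 0.00827198 mm³ per gray-sum
row 0: Σ corner-gray over 6 cells = 3900  → 32.2607
row 1: Σ corner-gray over 6 cells = 2822  → 23.3435
row 2: Σ corner-gray over 6 cells = 2282  → 18.8767
row 3: Σ corner-gray over 6 cells = 2594  → 21.4575
row 4: Σ corner-gray over 6 cells = 2956  → 24.4520
row 5: Σ corner-gray over 6 cells = 3617  → 29.9198
row 6: Σ corner-gray over 6 cells = 3047  → 25.2047
row 7: Σ corner-gray over 6 cells = 2269  → 18.7691
row 8: Σ corner-gray over 6 cells = 2597  → 21.4823
row 9: Σ corner-gray over 6 cells = 3185  → 26.3463
row 10: Σ corner-gray over 6 cells = 3513  → 29.0595
row 11: Σ corner-gray over 6 cells = 3189  → 26.3793
Σ rows: total corner-gray = 35971  → 297.5514 mm³


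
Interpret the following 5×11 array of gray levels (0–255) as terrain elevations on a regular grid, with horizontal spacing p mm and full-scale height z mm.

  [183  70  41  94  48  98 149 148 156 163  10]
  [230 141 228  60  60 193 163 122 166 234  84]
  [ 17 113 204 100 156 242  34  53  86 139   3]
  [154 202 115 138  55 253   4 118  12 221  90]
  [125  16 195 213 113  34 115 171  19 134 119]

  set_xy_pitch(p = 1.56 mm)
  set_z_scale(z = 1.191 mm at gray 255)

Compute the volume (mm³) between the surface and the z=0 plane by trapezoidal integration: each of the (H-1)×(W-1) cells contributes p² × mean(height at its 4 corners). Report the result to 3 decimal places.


56.818

height_mm = gray/255 × 1.191; cell vol = 1.56² × mean(4 corners)
unit = 1.56² × 1.191 / (4×255) = 0.00284159 mm³ per gray-sum
row 0: Σ corner-gray over 10 cells = 5175  → 14.7052
row 1: Σ corner-gray over 10 cells = 5322  → 15.1229
row 2: Σ corner-gray over 10 cells = 4754  → 13.5089
row 3: Σ corner-gray over 10 cells = 4744  → 13.4805
Σ rows: total corner-gray = 19995  → 56.8175 mm³


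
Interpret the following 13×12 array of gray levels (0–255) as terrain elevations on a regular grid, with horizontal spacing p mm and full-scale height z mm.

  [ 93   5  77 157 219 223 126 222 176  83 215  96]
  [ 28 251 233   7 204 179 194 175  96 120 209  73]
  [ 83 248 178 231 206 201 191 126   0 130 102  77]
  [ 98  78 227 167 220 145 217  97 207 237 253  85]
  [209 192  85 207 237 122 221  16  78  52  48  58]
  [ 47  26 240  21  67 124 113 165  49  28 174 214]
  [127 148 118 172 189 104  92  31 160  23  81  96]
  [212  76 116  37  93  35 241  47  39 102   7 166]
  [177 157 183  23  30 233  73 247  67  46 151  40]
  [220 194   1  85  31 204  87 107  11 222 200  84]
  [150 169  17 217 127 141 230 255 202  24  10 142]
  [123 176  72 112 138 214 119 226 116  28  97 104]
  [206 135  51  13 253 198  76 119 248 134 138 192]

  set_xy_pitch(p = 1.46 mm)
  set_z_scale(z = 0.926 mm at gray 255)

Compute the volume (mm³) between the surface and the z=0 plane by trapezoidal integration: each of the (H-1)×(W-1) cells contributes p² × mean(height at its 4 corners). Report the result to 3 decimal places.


133.404

height_mm = gray/255 × 0.926; cell vol = 1.46² × mean(4 corners)
unit = 1.46² × 0.926 / (4×255) = 0.00193516 mm³ per gray-sum
row 0: Σ corner-gray over 11 cells = 6632  → 12.8340
row 1: Σ corner-gray over 11 cells = 6823  → 13.2036
row 2: Σ corner-gray over 11 cells = 7265  → 14.0589
row 3: Σ corner-gray over 11 cells = 6662  → 12.8920
row 4: Σ corner-gray over 11 cells = 5058  → 9.7880
row 5: Σ corner-gray over 11 cells = 4734  → 9.1610
row 6: Σ corner-gray over 11 cells = 4423  → 8.5592
row 7: Σ corner-gray over 11 cells = 4601  → 8.9037
row 8: Σ corner-gray over 11 cells = 5225  → 10.1112
row 9: Σ corner-gray over 11 cells = 5664  → 10.9607
row 10: Σ corner-gray over 11 cells = 5899  → 11.4155
row 11: Σ corner-gray over 11 cells = 5951  → 11.5161
Σ rows: total corner-gray = 68937  → 133.4040 mm³


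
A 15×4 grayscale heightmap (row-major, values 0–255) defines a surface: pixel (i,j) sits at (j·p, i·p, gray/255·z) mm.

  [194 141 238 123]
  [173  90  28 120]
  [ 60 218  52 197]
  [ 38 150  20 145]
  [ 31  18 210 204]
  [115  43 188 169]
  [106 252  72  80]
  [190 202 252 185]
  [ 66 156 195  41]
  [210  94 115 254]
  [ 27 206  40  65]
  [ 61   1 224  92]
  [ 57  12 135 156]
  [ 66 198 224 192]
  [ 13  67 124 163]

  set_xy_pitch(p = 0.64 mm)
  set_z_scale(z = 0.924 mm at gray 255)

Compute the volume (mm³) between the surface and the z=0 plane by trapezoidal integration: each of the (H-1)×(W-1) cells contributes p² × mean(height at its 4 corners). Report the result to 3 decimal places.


7.945

height_mm = gray/255 × 0.924; cell vol = 0.64² × mean(4 corners)
unit = 0.64² × 0.924 / (4×255) = 0.000371049 mm³ per gray-sum
row 0: Σ corner-gray over 3 cells = 1604  → 0.5952
row 1: Σ corner-gray over 3 cells = 1326  → 0.4920
row 2: Σ corner-gray over 3 cells = 1320  → 0.4898
row 3: Σ corner-gray over 3 cells = 1214  → 0.4505
row 4: Σ corner-gray over 3 cells = 1437  → 0.5332
row 5: Σ corner-gray over 3 cells = 1580  → 0.5863
row 6: Σ corner-gray over 3 cells = 2117  → 0.7855
row 7: Σ corner-gray over 3 cells = 2092  → 0.7762
row 8: Σ corner-gray over 3 cells = 1691  → 0.6274
row 9: Σ corner-gray over 3 cells = 1466  → 0.5440
row 10: Σ corner-gray over 3 cells = 1187  → 0.4404
row 11: Σ corner-gray over 3 cells = 1110  → 0.4119
row 12: Σ corner-gray over 3 cells = 1609  → 0.5970
row 13: Σ corner-gray over 3 cells = 1660  → 0.6159
Σ rows: total corner-gray = 21413  → 7.9453 mm³


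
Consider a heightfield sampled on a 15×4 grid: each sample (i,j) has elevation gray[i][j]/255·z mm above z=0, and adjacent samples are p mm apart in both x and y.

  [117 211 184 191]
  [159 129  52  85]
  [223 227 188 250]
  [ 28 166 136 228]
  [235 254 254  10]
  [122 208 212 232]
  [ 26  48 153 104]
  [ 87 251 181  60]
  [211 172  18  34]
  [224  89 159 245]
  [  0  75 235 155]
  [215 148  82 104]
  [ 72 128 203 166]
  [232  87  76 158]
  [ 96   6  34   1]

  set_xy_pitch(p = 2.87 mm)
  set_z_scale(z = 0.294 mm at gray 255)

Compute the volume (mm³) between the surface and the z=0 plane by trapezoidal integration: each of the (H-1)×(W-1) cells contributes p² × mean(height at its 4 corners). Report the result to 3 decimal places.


57.761

height_mm = gray/255 × 0.294; cell vol = 2.87² × mean(4 corners)
unit = 2.87² × 0.294 / (4×255) = 0.00237417 mm³ per gray-sum
row 0: Σ corner-gray over 3 cells = 1704  → 4.0456
row 1: Σ corner-gray over 3 cells = 1909  → 4.5323
row 2: Σ corner-gray over 3 cells = 2163  → 5.1353
row 3: Σ corner-gray over 3 cells = 2121  → 5.0356
row 4: Σ corner-gray over 3 cells = 2455  → 5.8286
row 5: Σ corner-gray over 3 cells = 1726  → 4.0978
row 6: Σ corner-gray over 3 cells = 1543  → 3.6633
row 7: Σ corner-gray over 3 cells = 1636  → 3.8841
row 8: Σ corner-gray over 3 cells = 1590  → 3.7749
row 9: Σ corner-gray over 3 cells = 1740  → 4.1310
row 10: Σ corner-gray over 3 cells = 1554  → 3.6895
row 11: Σ corner-gray over 3 cells = 1679  → 3.9862
row 12: Σ corner-gray over 3 cells = 1616  → 3.8367
row 13: Σ corner-gray over 3 cells = 893  → 2.1201
Σ rows: total corner-gray = 24329  → 57.7611 mm³


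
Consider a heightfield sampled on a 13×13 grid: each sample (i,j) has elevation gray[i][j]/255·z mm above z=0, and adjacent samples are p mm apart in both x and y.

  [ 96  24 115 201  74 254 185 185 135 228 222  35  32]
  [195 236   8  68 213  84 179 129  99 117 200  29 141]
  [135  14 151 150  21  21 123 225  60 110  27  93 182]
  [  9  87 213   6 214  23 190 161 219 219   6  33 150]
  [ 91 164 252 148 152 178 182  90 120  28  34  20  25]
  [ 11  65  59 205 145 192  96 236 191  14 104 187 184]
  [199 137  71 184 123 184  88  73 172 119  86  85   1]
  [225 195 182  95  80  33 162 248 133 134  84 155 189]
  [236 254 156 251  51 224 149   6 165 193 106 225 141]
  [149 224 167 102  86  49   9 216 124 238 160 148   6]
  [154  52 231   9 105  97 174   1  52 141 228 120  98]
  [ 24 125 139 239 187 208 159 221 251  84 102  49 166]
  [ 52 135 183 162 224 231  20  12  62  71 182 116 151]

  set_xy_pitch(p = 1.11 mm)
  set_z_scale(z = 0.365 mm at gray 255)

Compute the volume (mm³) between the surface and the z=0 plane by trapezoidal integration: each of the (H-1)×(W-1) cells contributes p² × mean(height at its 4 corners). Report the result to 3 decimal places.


32.902

height_mm = gray/255 × 0.365; cell vol = 1.11² × mean(4 corners)
unit = 1.11² × 0.365 / (4×255) = 0.000440899 mm³ per gray-sum
row 0: Σ corner-gray over 12 cells = 6504  → 2.8676
row 1: Σ corner-gray over 12 cells = 5367  → 2.3663
row 2: Σ corner-gray over 12 cells = 5208  → 2.2962
row 3: Σ corner-gray over 12 cells = 5753  → 2.5365
row 4: Σ corner-gray over 12 cells = 6035  → 2.6608
row 5: Σ corner-gray over 12 cells = 6027  → 2.6573
row 6: Σ corner-gray over 12 cells = 6260  → 2.7600
row 7: Σ corner-gray over 12 cells = 7353  → 3.2419
row 8: Σ corner-gray over 12 cells = 7138  → 3.1471
row 9: Σ corner-gray over 12 cells = 5873  → 2.5894
row 10: Σ corner-gray over 12 cells = 6390  → 2.8173
row 11: Σ corner-gray over 12 cells = 6717  → 2.9615
Σ rows: total corner-gray = 74625  → 32.9021 mm³


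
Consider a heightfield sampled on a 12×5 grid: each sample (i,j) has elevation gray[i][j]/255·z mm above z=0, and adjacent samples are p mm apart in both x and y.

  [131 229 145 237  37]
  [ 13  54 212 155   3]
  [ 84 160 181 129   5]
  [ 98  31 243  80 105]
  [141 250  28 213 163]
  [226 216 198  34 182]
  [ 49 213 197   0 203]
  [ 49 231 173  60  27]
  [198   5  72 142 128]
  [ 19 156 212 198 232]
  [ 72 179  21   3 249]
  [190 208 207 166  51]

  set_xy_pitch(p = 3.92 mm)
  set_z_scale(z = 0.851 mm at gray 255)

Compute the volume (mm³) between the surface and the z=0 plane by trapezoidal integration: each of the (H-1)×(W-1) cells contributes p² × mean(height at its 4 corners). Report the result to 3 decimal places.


height_mm = gray/255 × 0.851; cell vol = 3.92² × mean(4 corners)
unit = 3.92² × 0.851 / (4×255) = 0.0128204 mm³ per gray-sum
row 0: Σ corner-gray over 4 cells = 2248  → 28.8203
row 1: Σ corner-gray over 4 cells = 1887  → 24.1921
row 2: Σ corner-gray over 4 cells = 1940  → 24.8716
row 3: Σ corner-gray over 4 cells = 2197  → 28.1664
row 4: Σ corner-gray over 4 cells = 2590  → 33.2048
row 5: Σ corner-gray over 4 cells = 2376  → 30.4613
row 6: Σ corner-gray over 4 cells = 2076  → 26.6151
row 7: Σ corner-gray over 4 cells = 1768  → 22.6665
row 8: Σ corner-gray over 4 cells = 2147  → 27.5254
row 9: Σ corner-gray over 4 cells = 2110  → 27.0510
row 10: Σ corner-gray over 4 cells = 2130  → 27.3074
Σ rows: total corner-gray = 23469  → 300.8819 mm³

300.882


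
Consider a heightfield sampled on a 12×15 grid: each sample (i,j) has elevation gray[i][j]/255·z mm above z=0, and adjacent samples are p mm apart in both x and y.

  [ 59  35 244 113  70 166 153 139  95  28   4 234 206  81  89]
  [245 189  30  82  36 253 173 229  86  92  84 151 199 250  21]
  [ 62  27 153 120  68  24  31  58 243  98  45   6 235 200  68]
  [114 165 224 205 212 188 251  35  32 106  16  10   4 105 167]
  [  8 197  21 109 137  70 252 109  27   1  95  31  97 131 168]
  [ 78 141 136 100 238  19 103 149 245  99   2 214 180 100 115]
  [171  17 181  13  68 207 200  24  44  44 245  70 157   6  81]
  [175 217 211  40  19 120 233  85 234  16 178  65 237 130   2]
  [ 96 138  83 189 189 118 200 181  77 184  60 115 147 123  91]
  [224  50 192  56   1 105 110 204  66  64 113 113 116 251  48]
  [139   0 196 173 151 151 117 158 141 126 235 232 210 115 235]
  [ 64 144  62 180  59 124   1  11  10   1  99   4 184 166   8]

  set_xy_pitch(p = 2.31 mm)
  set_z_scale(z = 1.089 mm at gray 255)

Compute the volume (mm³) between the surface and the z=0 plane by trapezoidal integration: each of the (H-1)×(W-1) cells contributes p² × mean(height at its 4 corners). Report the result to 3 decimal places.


height_mm = gray/255 × 1.089; cell vol = 2.31² × mean(4 corners)
unit = 2.31² × 1.089 / (4×255) = 0.00569707 mm³ per gray-sum
row 0: Σ corner-gray over 14 cells = 7258  → 41.3493
row 1: Σ corner-gray over 14 cells = 6720  → 38.2843
row 2: Σ corner-gray over 14 cells = 6133  → 34.9401
row 3: Σ corner-gray over 14 cells = 6117  → 34.8490
row 4: Σ corner-gray over 14 cells = 6375  → 36.3188
row 5: Σ corner-gray over 14 cells = 6449  → 36.7404
row 6: Σ corner-gray over 14 cells = 6551  → 37.3215
row 7: Σ corner-gray over 14 cells = 7542  → 42.9673
row 8: Σ corner-gray over 14 cells = 6949  → 39.5889
row 9: Σ corner-gray over 14 cells = 7538  → 42.9445
row 10: Σ corner-gray over 14 cells = 6546  → 37.2930
Σ rows: total corner-gray = 74178  → 422.5974 mm³

422.597


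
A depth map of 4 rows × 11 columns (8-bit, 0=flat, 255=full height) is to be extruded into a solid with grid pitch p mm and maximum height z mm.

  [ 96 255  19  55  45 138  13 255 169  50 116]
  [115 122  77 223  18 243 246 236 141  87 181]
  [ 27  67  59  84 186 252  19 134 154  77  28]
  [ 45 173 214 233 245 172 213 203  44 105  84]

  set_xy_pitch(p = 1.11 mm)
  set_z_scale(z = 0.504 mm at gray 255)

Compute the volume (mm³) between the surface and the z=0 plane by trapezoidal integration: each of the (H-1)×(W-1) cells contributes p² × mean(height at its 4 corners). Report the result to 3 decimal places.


height_mm = gray/255 × 0.504; cell vol = 1.11² × mean(4 corners)
unit = 1.11² × 0.504 / (4×255) = 0.000608802 mm³ per gray-sum
row 0: Σ corner-gray over 10 cells = 5292  → 3.2218
row 1: Σ corner-gray over 10 cells = 5201  → 3.1664
row 2: Σ corner-gray over 10 cells = 5452  → 3.3192
Σ rows: total corner-gray = 15945  → 9.7074 mm³

9.707


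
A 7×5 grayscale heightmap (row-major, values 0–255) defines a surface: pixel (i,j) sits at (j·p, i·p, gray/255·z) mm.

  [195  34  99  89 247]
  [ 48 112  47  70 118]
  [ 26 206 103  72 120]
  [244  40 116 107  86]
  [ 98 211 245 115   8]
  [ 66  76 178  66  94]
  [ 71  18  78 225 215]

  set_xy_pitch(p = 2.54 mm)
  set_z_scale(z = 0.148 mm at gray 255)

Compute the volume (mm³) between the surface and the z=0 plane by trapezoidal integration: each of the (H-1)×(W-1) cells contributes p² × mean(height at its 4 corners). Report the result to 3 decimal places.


10.003

height_mm = gray/255 × 0.148; cell vol = 2.54² × mean(4 corners)
unit = 2.54² × 0.148 / (4×255) = 0.000936115 mm³ per gray-sum
row 0: Σ corner-gray over 4 cells = 1510  → 1.4135
row 1: Σ corner-gray over 4 cells = 1532  → 1.4341
row 2: Σ corner-gray over 4 cells = 1764  → 1.6513
row 3: Σ corner-gray over 4 cells = 2104  → 1.9696
row 4: Σ corner-gray over 4 cells = 2048  → 1.9172
row 5: Σ corner-gray over 4 cells = 1728  → 1.6176
Σ rows: total corner-gray = 10686  → 10.0033 mm³


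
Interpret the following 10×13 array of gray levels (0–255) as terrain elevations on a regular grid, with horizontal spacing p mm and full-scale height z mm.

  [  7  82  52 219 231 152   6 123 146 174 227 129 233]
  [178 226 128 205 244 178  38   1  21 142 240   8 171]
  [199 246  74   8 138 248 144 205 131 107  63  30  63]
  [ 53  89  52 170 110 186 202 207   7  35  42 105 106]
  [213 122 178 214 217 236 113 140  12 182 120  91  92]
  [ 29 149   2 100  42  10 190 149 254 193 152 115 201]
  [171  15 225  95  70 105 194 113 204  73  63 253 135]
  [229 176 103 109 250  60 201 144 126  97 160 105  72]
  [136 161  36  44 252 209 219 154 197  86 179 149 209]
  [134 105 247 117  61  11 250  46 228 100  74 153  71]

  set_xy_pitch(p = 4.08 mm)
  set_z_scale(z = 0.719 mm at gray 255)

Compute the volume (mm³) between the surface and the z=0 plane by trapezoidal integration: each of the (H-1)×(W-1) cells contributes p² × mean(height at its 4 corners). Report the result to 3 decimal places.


height_mm = gray/255 × 0.719; cell vol = 4.08² × mean(4 corners)
unit = 4.08² × 0.719 / (4×255) = 0.0117341 mm³ per gray-sum
row 0: Σ corner-gray over 12 cells = 6533  → 76.6587
row 1: Σ corner-gray over 12 cells = 6261  → 73.4671
row 2: Σ corner-gray over 12 cells = 5619  → 65.9338
row 3: Σ corner-gray over 12 cells = 6124  → 71.8595
row 4: Σ corner-gray over 12 cells = 6497  → 76.2363
row 5: Σ corner-gray over 12 cells = 6068  → 71.2024
row 6: Σ corner-gray over 12 cells = 6489  → 76.1424
row 7: Σ corner-gray over 12 cells = 7080  → 83.0773
row 8: Σ corner-gray over 12 cells = 6706  → 78.6887
Σ rows: total corner-gray = 57377  → 673.2663 mm³

673.266


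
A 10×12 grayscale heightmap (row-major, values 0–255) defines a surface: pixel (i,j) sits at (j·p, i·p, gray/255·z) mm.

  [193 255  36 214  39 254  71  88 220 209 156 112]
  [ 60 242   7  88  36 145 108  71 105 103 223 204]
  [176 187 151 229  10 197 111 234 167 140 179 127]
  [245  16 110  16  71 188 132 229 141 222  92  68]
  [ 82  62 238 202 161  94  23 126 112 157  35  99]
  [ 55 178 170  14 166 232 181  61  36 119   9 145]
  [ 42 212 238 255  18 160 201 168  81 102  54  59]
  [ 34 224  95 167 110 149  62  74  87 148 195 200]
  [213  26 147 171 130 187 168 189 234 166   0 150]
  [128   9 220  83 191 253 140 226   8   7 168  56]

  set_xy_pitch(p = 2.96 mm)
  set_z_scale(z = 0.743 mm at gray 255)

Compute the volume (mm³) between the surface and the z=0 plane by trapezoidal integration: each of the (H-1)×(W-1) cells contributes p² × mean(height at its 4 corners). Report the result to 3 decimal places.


333.644

height_mm = gray/255 × 0.743; cell vol = 2.96² × mean(4 corners)
unit = 2.96² × 0.743 / (4×255) = 0.00638222 mm³ per gray-sum
row 0: Σ corner-gray over 11 cells = 5909  → 37.7126
row 1: Σ corner-gray over 11 cells = 6033  → 38.5040
row 2: Σ corner-gray over 11 cells = 6260  → 39.9527
row 3: Σ corner-gray over 11 cells = 5348  → 34.1321
row 4: Σ corner-gray over 11 cells = 5133  → 32.7600
row 5: Σ corner-gray over 11 cells = 5611  → 35.8107
row 6: Σ corner-gray over 11 cells = 5935  → 37.8785
row 7: Σ corner-gray over 11 cells = 6055  → 38.6444
row 8: Σ corner-gray over 11 cells = 5993  → 38.2487
Σ rows: total corner-gray = 52277  → 333.6435 mm³


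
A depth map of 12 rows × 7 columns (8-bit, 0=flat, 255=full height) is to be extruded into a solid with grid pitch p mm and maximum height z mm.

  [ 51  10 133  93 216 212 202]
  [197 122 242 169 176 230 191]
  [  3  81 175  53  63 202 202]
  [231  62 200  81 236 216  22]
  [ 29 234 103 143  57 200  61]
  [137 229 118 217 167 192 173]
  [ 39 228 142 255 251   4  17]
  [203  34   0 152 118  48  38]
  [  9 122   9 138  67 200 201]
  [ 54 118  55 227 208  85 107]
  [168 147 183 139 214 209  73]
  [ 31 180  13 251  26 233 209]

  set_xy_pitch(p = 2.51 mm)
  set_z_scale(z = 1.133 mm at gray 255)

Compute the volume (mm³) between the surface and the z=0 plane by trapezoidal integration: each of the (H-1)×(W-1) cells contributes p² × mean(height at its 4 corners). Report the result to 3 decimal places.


height_mm = gray/255 × 1.133; cell vol = 2.51² × mean(4 corners)
unit = 2.51² × 1.133 / (4×255) = 0.00699805 mm³ per gray-sum
row 0: Σ corner-gray over 6 cells = 3847  → 26.9215
row 1: Σ corner-gray over 6 cells = 3619  → 25.3260
row 2: Σ corner-gray over 6 cells = 3196  → 22.3658
row 3: Σ corner-gray over 6 cells = 3407  → 23.8424
row 4: Σ corner-gray over 6 cells = 3720  → 26.0328
row 5: Σ corner-gray over 6 cells = 3972  → 27.7963
row 6: Σ corner-gray over 6 cells = 2761  → 19.3216
row 7: Σ corner-gray over 6 cells = 2227  → 15.5847
row 8: Σ corner-gray over 6 cells = 2829  → 19.7975
row 9: Σ corner-gray over 6 cells = 3572  → 24.9970
row 10: Σ corner-gray over 6 cells = 3671  → 25.6898
Σ rows: total corner-gray = 36821  → 257.6753 mm³

257.675


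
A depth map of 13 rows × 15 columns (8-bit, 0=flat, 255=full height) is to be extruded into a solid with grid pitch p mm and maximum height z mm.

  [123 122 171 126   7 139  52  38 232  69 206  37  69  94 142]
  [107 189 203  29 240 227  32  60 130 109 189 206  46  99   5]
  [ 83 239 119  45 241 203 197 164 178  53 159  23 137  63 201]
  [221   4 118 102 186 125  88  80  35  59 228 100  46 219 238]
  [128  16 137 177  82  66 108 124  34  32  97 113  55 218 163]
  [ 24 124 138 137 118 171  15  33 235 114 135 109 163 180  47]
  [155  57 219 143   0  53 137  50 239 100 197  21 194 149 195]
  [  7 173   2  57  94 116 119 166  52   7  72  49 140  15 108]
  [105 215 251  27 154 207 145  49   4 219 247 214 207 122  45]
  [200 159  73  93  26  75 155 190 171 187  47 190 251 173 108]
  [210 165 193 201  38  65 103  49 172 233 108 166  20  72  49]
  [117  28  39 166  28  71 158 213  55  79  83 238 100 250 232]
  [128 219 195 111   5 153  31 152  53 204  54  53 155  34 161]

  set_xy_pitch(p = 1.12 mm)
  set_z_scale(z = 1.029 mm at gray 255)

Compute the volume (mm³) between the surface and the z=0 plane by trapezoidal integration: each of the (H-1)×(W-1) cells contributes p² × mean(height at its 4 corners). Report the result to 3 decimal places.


103.105

height_mm = gray/255 × 1.029; cell vol = 1.12² × mean(4 corners)
unit = 1.12² × 1.029 / (4×255) = 0.00126547 mm³ per gray-sum
row 0: Σ corner-gray over 14 cells = 6619  → 8.3761
row 1: Σ corner-gray over 14 cells = 7556  → 9.5619
row 2: Σ corner-gray over 14 cells = 7165  → 9.0671
row 3: Σ corner-gray over 14 cells = 6048  → 7.6536
row 4: Σ corner-gray over 14 cells = 6224  → 7.8763
row 5: Σ corner-gray over 14 cells = 6883  → 8.7102
row 6: Σ corner-gray over 14 cells = 5707  → 7.2220
row 7: Σ corner-gray over 14 cells = 6511  → 8.2395
row 8: Σ corner-gray over 14 cells = 8160  → 10.3262
row 9: Σ corner-gray over 14 cells = 7317  → 9.2594
row 10: Σ corner-gray over 14 cells = 6794  → 8.5976
row 11: Σ corner-gray over 14 cells = 6492  → 8.2154
Σ rows: total corner-gray = 81476  → 103.1053 mm³


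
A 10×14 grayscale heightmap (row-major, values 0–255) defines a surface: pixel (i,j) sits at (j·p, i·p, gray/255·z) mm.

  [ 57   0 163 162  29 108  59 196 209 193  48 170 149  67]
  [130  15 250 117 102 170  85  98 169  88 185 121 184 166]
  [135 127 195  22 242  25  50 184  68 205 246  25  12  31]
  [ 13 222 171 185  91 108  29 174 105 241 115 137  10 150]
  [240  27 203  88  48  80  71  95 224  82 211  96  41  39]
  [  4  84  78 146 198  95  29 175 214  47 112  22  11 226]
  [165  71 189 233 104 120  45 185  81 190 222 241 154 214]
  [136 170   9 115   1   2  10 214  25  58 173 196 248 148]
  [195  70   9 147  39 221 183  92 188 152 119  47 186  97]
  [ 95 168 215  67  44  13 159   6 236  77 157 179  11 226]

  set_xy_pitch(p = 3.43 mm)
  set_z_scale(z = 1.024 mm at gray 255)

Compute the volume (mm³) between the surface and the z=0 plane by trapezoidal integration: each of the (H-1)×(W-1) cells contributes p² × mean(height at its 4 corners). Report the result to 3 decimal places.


height_mm = gray/255 × 1.024; cell vol = 3.43² × mean(4 corners)
unit = 3.43² × 1.024 / (4×255) = 0.011811 mm³ per gray-sum
row 0: Σ corner-gray over 13 cells = 6560  → 77.4804
row 1: Σ corner-gray over 13 cells = 6432  → 75.9686
row 2: Σ corner-gray over 13 cells = 6307  → 74.4922
row 3: Σ corner-gray over 13 cells = 6150  → 72.6379
row 4: Σ corner-gray over 13 cells = 5463  → 64.5237
row 5: Σ corner-gray over 13 cells = 6701  → 79.1458
row 6: Σ corner-gray over 13 cells = 6775  → 80.0198
row 7: Σ corner-gray over 13 cells = 5924  → 69.9686
row 8: Σ corner-gray over 13 cells = 6183  → 73.0276
Σ rows: total corner-gray = 56495  → 667.2645 mm³

667.265


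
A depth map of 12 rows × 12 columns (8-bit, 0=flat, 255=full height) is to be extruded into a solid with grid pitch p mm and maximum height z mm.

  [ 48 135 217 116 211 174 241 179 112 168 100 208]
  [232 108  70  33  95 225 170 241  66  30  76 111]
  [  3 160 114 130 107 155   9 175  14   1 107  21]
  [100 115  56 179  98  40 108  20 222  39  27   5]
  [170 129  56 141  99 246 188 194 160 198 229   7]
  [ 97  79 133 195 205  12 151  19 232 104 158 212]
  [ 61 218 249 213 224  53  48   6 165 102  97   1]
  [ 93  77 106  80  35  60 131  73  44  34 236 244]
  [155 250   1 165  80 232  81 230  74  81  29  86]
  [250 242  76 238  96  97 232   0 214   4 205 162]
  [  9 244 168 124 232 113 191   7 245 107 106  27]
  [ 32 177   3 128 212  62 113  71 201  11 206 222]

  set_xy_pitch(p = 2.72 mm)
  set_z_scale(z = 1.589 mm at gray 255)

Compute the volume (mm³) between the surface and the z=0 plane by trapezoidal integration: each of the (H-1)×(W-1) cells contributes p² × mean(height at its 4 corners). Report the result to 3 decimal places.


687.015

height_mm = gray/255 × 1.589; cell vol = 2.72² × mean(4 corners)
unit = 2.72² × 1.589 / (4×255) = 0.0115255 mm³ per gray-sum
row 0: Σ corner-gray over 11 cells = 6133  → 70.6862
row 1: Σ corner-gray over 11 cells = 4539  → 52.3145
row 2: Σ corner-gray over 11 cells = 3881  → 44.7306
row 3: Σ corner-gray over 11 cells = 5370  → 61.8922
row 4: Σ corner-gray over 11 cells = 6342  → 73.0950
row 5: Σ corner-gray over 11 cells = 5697  → 65.6610
row 6: Σ corner-gray over 11 cells = 4901  → 56.4867
row 7: Σ corner-gray over 11 cells = 4776  → 55.0460
row 8: Σ corner-gray over 11 cells = 5907  → 68.0814
row 9: Σ corner-gray over 11 cells = 6330  → 72.9567
row 10: Σ corner-gray over 11 cells = 5732  → 66.0644
Σ rows: total corner-gray = 59608  → 687.0148 mm³


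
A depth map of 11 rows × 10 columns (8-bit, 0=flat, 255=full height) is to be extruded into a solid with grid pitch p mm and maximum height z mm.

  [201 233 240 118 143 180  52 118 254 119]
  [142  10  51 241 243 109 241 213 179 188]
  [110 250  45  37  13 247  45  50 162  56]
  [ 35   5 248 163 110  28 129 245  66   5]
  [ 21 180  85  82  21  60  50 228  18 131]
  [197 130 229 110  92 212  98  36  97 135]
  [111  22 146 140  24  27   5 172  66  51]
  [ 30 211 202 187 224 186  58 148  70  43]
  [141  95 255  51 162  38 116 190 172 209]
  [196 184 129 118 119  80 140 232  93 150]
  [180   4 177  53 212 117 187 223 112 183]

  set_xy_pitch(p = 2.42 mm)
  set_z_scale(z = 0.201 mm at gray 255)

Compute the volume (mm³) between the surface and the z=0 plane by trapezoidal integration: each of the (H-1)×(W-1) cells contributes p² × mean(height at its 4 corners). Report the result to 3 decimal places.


52.061

height_mm = gray/255 × 0.201; cell vol = 2.42² × mean(4 corners)
unit = 2.42² × 0.201 / (4×255) = 0.00115406 mm³ per gray-sum
row 0: Σ corner-gray over 9 cells = 5900  → 6.8089
row 1: Σ corner-gray over 9 cells = 4768  → 5.5025
row 2: Σ corner-gray over 9 cells = 3892  → 4.4916
row 3: Σ corner-gray over 9 cells = 3628  → 4.1869
row 4: Σ corner-gray over 9 cells = 3940  → 4.5470
row 5: Σ corner-gray over 9 cells = 3706  → 4.2769
row 6: Σ corner-gray over 9 cells = 4011  → 4.6289
row 7: Σ corner-gray over 9 cells = 5153  → 5.9468
row 8: Σ corner-gray over 9 cells = 5044  → 5.8211
row 9: Σ corner-gray over 9 cells = 5069  → 5.8499
Σ rows: total corner-gray = 45111  → 52.0606 mm³


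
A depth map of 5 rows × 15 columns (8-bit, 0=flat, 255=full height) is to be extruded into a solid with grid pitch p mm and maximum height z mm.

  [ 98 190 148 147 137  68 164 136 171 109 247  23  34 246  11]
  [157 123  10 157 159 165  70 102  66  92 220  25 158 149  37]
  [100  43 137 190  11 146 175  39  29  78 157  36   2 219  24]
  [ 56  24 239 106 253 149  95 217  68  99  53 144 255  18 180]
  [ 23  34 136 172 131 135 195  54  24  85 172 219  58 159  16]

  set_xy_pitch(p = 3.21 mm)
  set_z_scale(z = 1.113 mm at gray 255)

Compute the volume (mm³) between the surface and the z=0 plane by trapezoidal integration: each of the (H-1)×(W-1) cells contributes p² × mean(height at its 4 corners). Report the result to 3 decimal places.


291.839

height_mm = gray/255 × 1.113; cell vol = 3.21² × mean(4 corners)
unit = 3.21² × 1.113 / (4×255) = 0.0112436 mm³ per gray-sum
row 0: Σ corner-gray over 14 cells = 6935  → 77.9743
row 1: Σ corner-gray over 14 cells = 5834  → 65.5951
row 2: Σ corner-gray over 14 cells = 6324  → 71.1045
row 3: Σ corner-gray over 14 cells = 6863  → 77.1648
Σ rows: total corner-gray = 25956  → 291.8387 mm³
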